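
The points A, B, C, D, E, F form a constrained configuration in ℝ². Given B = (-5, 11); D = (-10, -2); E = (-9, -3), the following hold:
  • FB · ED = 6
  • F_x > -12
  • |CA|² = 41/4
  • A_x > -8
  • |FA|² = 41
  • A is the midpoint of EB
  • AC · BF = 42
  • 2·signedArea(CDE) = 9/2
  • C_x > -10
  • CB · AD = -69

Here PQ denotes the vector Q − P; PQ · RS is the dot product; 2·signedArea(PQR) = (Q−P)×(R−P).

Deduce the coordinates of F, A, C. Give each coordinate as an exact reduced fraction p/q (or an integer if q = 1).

A = (-7, 4)
C = (-9, 3/2)
F = (-11, -1)

1. A_x = -7  [A is the midpoint of EB]
2. A_y = 4  [A is the midpoint of EB]
   → A = (-7, 4)
3. C_x = -9  [CB · AD = -69 ∩ 2·signedArea(CDE) = 9/2]
4. C_y = 3/2  [CB · AD = -69 ∩ 2·signedArea(CDE) = 9/2]
   → C = (-9, 3/2)
5. F_x = -11  [FB · ED = 6 ∩ AC · BF = 42]
6. F_y = -1  [FB · ED = 6 ∩ AC · BF = 42]
   → F = (-11, -1)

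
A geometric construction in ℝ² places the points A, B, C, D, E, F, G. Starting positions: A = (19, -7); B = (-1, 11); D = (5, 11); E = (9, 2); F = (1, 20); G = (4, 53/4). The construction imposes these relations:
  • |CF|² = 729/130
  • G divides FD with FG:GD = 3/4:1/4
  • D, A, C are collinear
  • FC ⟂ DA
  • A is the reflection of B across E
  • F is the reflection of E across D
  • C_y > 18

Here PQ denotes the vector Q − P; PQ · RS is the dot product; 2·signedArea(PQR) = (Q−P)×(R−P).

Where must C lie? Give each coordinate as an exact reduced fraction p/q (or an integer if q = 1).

1. C_x = -113/130  [D, A, C are collinear ∩ FC ⟂ DA]
2. C_y = 2411/130  [D, A, C are collinear ∩ FC ⟂ DA]
   → C = (-113/130, 2411/130)

C = (-113/130, 2411/130)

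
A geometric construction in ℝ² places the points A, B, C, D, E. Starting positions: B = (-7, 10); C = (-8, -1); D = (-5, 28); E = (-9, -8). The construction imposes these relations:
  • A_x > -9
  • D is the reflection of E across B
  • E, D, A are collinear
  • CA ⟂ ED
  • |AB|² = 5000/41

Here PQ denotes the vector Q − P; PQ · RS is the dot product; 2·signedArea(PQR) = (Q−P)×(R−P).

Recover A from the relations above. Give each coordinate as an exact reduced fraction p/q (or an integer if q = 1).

1. A_x = -337/41  [E, D, A are collinear ∩ CA ⟂ ED]
2. A_y = -40/41  [E, D, A are collinear ∩ CA ⟂ ED]
   → A = (-337/41, -40/41)

A = (-337/41, -40/41)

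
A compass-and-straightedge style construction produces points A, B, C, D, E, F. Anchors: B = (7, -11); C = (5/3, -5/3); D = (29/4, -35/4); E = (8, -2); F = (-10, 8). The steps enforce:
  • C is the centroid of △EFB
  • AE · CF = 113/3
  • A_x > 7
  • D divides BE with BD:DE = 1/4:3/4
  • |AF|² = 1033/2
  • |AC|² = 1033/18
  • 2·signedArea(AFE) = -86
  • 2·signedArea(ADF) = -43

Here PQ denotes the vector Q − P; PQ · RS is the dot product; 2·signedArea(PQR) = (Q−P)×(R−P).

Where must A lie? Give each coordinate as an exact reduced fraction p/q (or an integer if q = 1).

1. A_x = 15/2  [2·signedArea(AFE) = -86 ∩ 2·signedArea(ADF) = -43]
2. A_y = -13/2  [2·signedArea(AFE) = -86 ∩ 2·signedArea(ADF) = -43]
   → A = (15/2, -13/2)

A = (15/2, -13/2)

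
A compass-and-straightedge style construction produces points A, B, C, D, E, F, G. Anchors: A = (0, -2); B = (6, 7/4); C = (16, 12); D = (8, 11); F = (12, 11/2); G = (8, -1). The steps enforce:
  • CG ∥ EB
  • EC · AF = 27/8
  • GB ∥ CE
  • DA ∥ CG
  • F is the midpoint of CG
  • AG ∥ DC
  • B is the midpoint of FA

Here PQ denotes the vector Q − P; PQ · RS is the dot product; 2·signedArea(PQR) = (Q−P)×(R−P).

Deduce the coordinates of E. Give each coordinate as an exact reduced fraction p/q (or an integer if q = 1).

1. E_x = 14  [CG ∥ EB ∩ GB ∥ CE]
2. E_y = 59/4  [CG ∥ EB ∩ GB ∥ CE]
   → E = (14, 59/4)

E = (14, 59/4)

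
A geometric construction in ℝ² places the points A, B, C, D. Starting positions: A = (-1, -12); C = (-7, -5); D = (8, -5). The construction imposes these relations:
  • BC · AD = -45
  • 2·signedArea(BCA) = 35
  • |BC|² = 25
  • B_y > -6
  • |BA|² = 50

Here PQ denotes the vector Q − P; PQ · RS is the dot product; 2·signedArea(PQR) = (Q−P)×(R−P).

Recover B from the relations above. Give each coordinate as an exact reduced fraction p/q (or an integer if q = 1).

B = (-2, -5)

1. B_x = -2  [BC · AD = -45 ∩ 2·signedArea(BCA) = 35]
2. B_y = -5  [BC · AD = -45 ∩ 2·signedArea(BCA) = 35]
   → B = (-2, -5)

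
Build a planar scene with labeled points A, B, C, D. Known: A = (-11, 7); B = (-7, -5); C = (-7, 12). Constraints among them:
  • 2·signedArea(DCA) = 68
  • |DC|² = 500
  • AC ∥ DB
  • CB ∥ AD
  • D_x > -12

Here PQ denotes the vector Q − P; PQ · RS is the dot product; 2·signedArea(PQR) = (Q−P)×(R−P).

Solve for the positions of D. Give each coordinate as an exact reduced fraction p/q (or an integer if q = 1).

D = (-11, -10)

1. D_x = -11  [AC ∥ DB ∩ CB ∥ AD]
2. D_y = -10  [AC ∥ DB ∩ CB ∥ AD]
   → D = (-11, -10)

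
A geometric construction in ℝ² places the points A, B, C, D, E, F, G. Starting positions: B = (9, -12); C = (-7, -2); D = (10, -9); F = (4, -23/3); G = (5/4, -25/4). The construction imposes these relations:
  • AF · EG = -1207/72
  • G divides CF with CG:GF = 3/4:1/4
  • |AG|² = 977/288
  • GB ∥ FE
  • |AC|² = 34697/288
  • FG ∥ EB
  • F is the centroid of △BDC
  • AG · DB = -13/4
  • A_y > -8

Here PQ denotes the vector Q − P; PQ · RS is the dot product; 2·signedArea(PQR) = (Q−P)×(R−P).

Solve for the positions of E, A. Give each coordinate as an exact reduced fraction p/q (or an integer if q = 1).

1. E_x = 47/4  [FG ∥ EB ∩ GB ∥ FE]
2. E_y = -161/12  [FG ∥ EB ∩ GB ∥ FE]
   → E = (47/4, -161/12)
3. A_x = 19/8  [AF · EG = -1207/72 ∩ AG · DB = -13/4]
4. A_y = -185/24  [AF · EG = -1207/72 ∩ AG · DB = -13/4]
   → A = (19/8, -185/24)

A = (19/8, -185/24)
E = (47/4, -161/12)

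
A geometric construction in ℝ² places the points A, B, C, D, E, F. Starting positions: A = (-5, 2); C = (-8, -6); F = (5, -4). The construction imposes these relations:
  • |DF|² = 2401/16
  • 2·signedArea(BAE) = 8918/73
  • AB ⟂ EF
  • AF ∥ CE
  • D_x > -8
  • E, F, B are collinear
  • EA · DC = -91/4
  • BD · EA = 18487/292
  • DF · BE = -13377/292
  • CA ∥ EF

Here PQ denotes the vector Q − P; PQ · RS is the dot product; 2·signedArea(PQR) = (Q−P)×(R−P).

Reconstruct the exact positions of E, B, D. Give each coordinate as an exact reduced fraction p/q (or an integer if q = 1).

B = (419/73, -148/73)
D = (-29/4, -4)
E = (2, -12)

1. E_x = 2  [CA ∥ EF ∩ AF ∥ CE]
2. E_y = -12  [CA ∥ EF ∩ AF ∥ CE]
   → E = (2, -12)
3. B_x = 419/73  [E, F, B are collinear ∩ AB ⟂ EF]
4. B_y = -148/73  [E, F, B are collinear ∩ AB ⟂ EF]
   → B = (419/73, -148/73)
5. D_x = -29/4  [DF · BE = -13377/292 ∩ BD · EA = 18487/292]
6. D_y = -4  [DF · BE = -13377/292 ∩ BD · EA = 18487/292]
   → D = (-29/4, -4)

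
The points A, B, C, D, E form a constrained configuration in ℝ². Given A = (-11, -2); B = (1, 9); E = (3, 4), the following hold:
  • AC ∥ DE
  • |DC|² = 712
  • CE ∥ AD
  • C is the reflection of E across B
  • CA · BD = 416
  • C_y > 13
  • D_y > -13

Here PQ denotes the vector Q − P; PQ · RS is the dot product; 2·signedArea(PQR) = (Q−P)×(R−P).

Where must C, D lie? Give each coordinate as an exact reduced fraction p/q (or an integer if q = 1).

1. C_x = -1  [C is the reflection of E across B]
2. C_y = 14  [C is the reflection of E across B]
   → C = (-1, 14)
3. D_x = -7  [AC ∥ DE ∩ CE ∥ AD]
4. D_y = -12  [AC ∥ DE ∩ CE ∥ AD]
   → D = (-7, -12)

C = (-1, 14)
D = (-7, -12)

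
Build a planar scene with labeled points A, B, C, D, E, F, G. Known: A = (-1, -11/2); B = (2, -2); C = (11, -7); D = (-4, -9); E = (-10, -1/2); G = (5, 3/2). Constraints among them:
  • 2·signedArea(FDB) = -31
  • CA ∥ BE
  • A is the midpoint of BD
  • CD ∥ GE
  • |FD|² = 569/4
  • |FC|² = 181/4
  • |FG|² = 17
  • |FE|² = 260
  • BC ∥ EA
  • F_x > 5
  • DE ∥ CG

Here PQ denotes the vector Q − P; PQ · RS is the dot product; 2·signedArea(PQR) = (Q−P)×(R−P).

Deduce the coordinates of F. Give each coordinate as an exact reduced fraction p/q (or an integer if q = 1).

F = (6, -5/2)

1. F_x = 6  [line -7·x + 6·y + 57 = 0 ∩ |FD|² = 569/4]
2. F_y = -5/2  [line -7·x + 6·y + 57 = 0 ∩ |FD|² = 569/4]
   → F = (6, -5/2)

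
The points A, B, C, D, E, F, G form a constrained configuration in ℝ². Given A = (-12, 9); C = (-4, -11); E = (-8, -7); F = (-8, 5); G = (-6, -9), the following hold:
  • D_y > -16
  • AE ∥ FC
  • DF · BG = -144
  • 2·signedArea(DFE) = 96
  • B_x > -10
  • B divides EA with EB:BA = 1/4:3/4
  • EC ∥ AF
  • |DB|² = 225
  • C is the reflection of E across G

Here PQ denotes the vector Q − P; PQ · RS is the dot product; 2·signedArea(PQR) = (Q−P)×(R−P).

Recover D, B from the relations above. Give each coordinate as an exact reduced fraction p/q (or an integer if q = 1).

B = (-9, -3)
D = (0, -15)

1. D_x = 0  [2·signedArea(DFE) = 96]
2. B_x = -9  [B divides EA with EB:BA = 1/4:3/4]
3. B_y = -3  [B divides EA with EB:BA = 1/4:3/4]
   → B = (-9, -3)
4. D_x = 0  [2·signedArea(DFE) = 96 ∩ DF · BG = -144]
5. D_y = -15  [2·signedArea(DFE) = 96 ∩ DF · BG = -144]
   → D = (0, -15)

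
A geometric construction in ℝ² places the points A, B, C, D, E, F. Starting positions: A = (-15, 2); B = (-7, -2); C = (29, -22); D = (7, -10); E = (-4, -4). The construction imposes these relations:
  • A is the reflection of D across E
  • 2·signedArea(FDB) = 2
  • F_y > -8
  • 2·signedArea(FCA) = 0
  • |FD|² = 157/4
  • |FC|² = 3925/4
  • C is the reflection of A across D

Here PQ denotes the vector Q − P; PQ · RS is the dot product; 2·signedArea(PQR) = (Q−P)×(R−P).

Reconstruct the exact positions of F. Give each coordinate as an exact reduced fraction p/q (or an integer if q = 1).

F = (3/2, -7)

1. F_x = 3/2  [2·signedArea(FCA) = 0 ∩ 2·signedArea(FDB) = 2]
2. F_y = -7  [2·signedArea(FCA) = 0 ∩ 2·signedArea(FDB) = 2]
   → F = (3/2, -7)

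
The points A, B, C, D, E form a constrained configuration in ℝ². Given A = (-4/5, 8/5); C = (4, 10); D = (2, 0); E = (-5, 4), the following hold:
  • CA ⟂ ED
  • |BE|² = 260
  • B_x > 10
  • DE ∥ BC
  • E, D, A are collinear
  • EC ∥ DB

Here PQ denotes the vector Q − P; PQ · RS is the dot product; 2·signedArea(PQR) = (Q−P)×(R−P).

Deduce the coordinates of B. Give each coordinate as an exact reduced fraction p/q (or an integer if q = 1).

B = (11, 6)

1. B_x = 11  [DE ∥ BC ∩ EC ∥ DB]
2. B_y = 6  [DE ∥ BC ∩ EC ∥ DB]
   → B = (11, 6)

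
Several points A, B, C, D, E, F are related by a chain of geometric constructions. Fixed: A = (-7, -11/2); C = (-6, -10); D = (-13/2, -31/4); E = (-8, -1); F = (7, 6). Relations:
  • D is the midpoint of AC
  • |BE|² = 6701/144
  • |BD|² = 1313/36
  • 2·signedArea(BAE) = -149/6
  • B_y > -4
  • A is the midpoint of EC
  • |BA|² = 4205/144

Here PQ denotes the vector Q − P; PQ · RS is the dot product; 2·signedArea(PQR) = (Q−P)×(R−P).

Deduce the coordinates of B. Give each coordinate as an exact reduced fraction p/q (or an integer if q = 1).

1. B_x = -11/6  [line -9/2·x + -1·y + -73/6 = 0 ∩ |BD|² = 1313/36]
2. B_y = -47/12  [line -9/2·x + -1·y + -73/6 = 0 ∩ |BD|² = 1313/36]
   → B = (-11/6, -47/12)

B = (-11/6, -47/12)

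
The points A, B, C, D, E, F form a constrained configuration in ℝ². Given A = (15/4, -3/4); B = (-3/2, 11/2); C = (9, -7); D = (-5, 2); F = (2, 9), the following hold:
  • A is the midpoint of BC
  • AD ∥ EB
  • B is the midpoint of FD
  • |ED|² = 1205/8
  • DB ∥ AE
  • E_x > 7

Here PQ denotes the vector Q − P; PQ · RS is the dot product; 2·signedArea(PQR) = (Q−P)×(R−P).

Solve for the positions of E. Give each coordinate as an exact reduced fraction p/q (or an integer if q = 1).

E = (29/4, 11/4)

1. E_x = 29/4  [AD ∥ EB ∩ DB ∥ AE]
2. E_y = 11/4  [AD ∥ EB ∩ DB ∥ AE]
   → E = (29/4, 11/4)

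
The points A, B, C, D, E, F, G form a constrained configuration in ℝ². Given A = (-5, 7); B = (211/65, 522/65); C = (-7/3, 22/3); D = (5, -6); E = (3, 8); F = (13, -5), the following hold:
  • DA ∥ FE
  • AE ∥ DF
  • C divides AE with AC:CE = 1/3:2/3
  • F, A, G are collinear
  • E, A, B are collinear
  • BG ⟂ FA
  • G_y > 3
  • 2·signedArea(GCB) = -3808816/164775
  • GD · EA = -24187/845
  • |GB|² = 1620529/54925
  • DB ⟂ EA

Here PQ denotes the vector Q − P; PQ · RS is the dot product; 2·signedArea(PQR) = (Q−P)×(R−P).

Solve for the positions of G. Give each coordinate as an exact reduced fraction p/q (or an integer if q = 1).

1. G_x = 197/845  [F, A, G are collinear ∩ BG ⟂ FA]
2. G_y = 2967/845  [F, A, G are collinear ∩ BG ⟂ FA]
   → G = (197/845, 2967/845)

G = (197/845, 2967/845)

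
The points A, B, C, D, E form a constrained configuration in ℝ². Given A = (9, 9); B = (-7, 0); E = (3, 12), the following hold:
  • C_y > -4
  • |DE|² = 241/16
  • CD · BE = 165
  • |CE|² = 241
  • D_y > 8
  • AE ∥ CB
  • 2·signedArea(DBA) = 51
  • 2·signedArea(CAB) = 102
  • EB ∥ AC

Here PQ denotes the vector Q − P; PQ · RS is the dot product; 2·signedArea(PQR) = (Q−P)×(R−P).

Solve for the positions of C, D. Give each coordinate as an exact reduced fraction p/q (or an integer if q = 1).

1. C_x = -1  [AE ∥ CB ∩ EB ∥ AC]
2. C_y = -3  [AE ∥ CB ∩ EB ∥ AC]
   → C = (-1, -3)
3. D_x = 2  [2·signedArea(DBA) = 51 ∩ CD · BE = 165]
4. D_y = 33/4  [2·signedArea(DBA) = 51 ∩ CD · BE = 165]
   → D = (2, 33/4)

C = (-1, -3)
D = (2, 33/4)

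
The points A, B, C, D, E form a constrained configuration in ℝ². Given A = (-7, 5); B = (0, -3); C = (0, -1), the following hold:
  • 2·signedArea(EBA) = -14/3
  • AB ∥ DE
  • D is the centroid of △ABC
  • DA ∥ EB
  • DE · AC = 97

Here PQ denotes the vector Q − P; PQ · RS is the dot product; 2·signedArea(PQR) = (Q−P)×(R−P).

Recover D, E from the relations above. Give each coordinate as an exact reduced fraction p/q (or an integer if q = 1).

1. D_x = -7/3  [D is the centroid of △ABC]
2. D_y = 1/3  [D is the centroid of △ABC]
   → D = (-7/3, 1/3)
3. E_x = 14/3  [DA ∥ EB ∩ AB ∥ DE]
4. E_y = -23/3  [DA ∥ EB ∩ AB ∥ DE]
   → E = (14/3, -23/3)

D = (-7/3, 1/3)
E = (14/3, -23/3)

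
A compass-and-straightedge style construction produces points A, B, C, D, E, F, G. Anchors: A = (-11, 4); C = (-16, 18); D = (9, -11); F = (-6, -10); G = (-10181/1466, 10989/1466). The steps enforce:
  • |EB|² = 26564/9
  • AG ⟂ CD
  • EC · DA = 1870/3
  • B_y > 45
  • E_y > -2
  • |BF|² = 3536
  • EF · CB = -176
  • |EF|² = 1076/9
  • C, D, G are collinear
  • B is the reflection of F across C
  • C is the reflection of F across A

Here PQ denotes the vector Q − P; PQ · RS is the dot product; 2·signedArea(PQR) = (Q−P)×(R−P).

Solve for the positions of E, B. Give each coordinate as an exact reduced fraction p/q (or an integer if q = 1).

B = (-26, 46)
E = (2/3, -4/3)

1. E_x = 2/3  [line 20·x + -15·y + -100/3 = 0 ∩ |EF|² = 1076/9]
2. E_y = -4/3  [line 20·x + -15·y + -100/3 = 0 ∩ |EF|² = 1076/9]
   → E = (2/3, -4/3)
3. B_x = -26  [EF · CB = -176 ∩ B is the reflection of F across C]
4. B_y = 46  [EF · CB = -176 ∩ B is the reflection of F across C]
   → B = (-26, 46)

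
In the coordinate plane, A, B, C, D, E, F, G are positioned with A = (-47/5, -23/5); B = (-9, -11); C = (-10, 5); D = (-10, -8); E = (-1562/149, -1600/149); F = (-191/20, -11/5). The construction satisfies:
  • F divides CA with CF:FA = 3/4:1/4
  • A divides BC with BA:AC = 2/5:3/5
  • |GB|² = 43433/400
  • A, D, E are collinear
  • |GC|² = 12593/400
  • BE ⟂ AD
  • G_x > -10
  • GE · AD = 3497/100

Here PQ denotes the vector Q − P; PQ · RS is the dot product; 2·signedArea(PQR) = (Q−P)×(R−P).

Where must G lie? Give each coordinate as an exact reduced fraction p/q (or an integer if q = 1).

G = (-193/20, -3/5)

1. G_x = -193/20  [line 3/5·x + 17/5·y + 783/100 = 0 ∩ |GC|² = 12593/400]
2. G_y = -3/5  [line 3/5·x + 17/5·y + 783/100 = 0 ∩ |GC|² = 12593/400]
   → G = (-193/20, -3/5)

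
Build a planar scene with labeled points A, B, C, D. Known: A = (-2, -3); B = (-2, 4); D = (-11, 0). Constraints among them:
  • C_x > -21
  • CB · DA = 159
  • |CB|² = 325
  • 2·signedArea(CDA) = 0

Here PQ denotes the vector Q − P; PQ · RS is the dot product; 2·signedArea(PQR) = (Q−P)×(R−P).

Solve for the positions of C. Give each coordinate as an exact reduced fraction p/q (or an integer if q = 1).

C = (-20, 3)

1. C_x = -20  [2·signedArea(CDA) = 0 ∩ CB · DA = 159]
2. C_y = 3  [2·signedArea(CDA) = 0 ∩ CB · DA = 159]
   → C = (-20, 3)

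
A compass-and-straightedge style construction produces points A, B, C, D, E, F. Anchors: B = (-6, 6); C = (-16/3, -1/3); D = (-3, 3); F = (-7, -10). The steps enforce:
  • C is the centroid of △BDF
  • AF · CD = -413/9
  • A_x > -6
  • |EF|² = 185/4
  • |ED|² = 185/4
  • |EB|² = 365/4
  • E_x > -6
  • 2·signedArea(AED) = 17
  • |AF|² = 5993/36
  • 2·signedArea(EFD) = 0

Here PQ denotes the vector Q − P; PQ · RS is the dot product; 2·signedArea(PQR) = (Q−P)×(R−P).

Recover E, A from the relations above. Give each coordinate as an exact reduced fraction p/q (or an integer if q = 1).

A = (-17/3, 17/6)
E = (-5, -7/2)

1. E_x = -5  [line -13·x + 4·y + -51 = 0 ∩ |EF|² = 185/4]
2. E_y = -7/2  [line -13·x + 4·y + -51 = 0 ∩ |EF|² = 185/4]
   → E = (-5, -7/2)
3. A_x = -17/3  [2·signedArea(AED) = 17 ∩ AF · CD = -413/9]
4. A_y = 17/6  [2·signedArea(AED) = 17 ∩ AF · CD = -413/9]
   → A = (-17/3, 17/6)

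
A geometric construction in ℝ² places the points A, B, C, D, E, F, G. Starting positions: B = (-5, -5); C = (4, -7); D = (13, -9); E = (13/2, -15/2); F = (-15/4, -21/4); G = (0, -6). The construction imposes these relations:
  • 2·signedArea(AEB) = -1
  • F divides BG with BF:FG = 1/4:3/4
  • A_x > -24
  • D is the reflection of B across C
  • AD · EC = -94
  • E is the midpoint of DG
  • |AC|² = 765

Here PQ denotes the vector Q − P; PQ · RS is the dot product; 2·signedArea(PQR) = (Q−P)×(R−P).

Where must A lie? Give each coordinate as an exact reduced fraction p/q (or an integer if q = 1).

A = (-23, -1)

1. A_x = -23  [AD · EC = -94 ∩ 2·signedArea(AEB) = -1]
2. A_y = -1  [AD · EC = -94 ∩ 2·signedArea(AEB) = -1]
   → A = (-23, -1)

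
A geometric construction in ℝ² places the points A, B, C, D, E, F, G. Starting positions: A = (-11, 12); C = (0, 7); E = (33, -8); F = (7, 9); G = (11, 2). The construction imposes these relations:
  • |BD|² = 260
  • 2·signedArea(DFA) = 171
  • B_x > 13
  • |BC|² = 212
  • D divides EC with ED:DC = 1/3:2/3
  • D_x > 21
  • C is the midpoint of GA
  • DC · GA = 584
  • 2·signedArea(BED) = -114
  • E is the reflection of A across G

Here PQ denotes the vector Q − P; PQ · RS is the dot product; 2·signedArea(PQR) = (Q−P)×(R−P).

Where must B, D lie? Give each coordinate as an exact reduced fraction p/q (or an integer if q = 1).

1. D_x = 22  [D divides EC with ED:DC = 1/3:2/3]
2. D_y = -3  [D divides EC with ED:DC = 1/3:2/3]
   → D = (22, -3)
3. B_x = 14  [line -5·x + -11·y + 191 = 0 ∩ |BC|² = 212]
4. B_y = 11  [line -5·x + -11·y + 191 = 0 ∩ |BC|² = 212]
   → B = (14, 11)

B = (14, 11)
D = (22, -3)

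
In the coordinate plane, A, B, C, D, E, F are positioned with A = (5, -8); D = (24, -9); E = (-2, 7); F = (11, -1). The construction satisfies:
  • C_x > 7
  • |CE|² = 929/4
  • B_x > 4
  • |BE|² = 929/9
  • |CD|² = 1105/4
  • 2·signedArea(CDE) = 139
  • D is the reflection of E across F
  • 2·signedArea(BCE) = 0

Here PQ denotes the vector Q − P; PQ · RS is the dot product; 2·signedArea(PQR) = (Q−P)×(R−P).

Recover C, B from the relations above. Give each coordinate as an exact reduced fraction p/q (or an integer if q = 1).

B = (14/3, -2/3)
C = (8, -9/2)

1. C_x = 8  [line -16·x + -26·y + 11 = 0 ∩ |CE|² = 929/4]
2. C_y = -9/2  [line -16·x + -26·y + 11 = 0 ∩ |CE|² = 929/4]
   → C = (8, -9/2)
3. B_x = 14/3  [line -23/2·x + -10·y + 47 = 0 ∩ |BE|² = 929/9]
4. B_y = -2/3  [line -23/2·x + -10·y + 47 = 0 ∩ |BE|² = 929/9]
   → B = (14/3, -2/3)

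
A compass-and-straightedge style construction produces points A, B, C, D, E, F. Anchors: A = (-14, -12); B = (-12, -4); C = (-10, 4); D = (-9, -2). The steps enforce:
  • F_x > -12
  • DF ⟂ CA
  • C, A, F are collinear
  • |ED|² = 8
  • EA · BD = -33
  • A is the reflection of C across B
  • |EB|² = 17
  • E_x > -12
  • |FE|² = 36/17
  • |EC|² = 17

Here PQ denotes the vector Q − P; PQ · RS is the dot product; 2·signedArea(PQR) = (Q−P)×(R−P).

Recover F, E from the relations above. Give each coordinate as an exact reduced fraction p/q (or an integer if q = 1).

E = (-11, 0)
F = (-193/17, -24/17)

1. F_x = -193/17  [C, A, F are collinear ∩ DF ⟂ CA]
2. F_y = -24/17  [C, A, F are collinear ∩ DF ⟂ CA]
   → F = (-193/17, -24/17)
3. E_x = -11  [line -3·x + -2·y + -33 = 0 ∩ |EC|² = 17]
4. E_y = 0  [line -3·x + -2·y + -33 = 0 ∩ |EC|² = 17]
   → E = (-11, 0)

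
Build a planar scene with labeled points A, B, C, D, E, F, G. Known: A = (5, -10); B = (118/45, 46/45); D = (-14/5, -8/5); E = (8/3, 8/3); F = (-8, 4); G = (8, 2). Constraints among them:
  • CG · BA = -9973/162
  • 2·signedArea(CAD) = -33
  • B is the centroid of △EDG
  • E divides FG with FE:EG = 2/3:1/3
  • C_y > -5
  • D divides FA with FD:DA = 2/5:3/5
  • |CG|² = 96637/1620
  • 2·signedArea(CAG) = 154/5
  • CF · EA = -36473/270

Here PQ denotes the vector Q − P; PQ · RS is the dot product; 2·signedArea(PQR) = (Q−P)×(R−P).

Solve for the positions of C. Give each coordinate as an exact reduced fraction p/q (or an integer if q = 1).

1. C_x = 343/90  [CF · EA = -36473/270 ∩ CG · BA = -9973/162]
2. C_y = -202/45  [CF · EA = -36473/270 ∩ CG · BA = -9973/162]
   → C = (343/90, -202/45)

C = (343/90, -202/45)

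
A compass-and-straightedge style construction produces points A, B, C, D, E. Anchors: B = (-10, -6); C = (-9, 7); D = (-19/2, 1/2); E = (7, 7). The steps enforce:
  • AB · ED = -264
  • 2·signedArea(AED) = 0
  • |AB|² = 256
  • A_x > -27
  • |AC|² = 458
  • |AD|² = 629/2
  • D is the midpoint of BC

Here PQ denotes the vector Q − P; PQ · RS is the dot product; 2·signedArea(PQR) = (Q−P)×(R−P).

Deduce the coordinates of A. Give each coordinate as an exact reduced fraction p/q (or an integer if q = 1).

A = (-26, -6)

1. A_x = -26  [2·signedArea(AED) = 0 ∩ AB · ED = -264]
2. A_y = -6  [2·signedArea(AED) = 0 ∩ AB · ED = -264]
   → A = (-26, -6)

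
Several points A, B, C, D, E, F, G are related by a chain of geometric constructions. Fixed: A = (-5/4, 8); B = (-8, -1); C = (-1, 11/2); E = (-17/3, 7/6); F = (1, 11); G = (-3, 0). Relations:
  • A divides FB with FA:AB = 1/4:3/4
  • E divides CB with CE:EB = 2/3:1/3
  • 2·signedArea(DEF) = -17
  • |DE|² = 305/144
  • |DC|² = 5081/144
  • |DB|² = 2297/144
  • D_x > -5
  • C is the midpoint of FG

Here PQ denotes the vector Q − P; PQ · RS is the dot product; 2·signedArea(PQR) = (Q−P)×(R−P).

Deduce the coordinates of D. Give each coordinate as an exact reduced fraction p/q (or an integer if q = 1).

1. D_x = -13/3  [line -59/6·x + 20/3·y + -93/2 = 0 ∩ |DB|² = 2297/144]
2. D_y = 7/12  [line -59/6·x + 20/3·y + -93/2 = 0 ∩ |DB|² = 2297/144]
   → D = (-13/3, 7/12)

D = (-13/3, 7/12)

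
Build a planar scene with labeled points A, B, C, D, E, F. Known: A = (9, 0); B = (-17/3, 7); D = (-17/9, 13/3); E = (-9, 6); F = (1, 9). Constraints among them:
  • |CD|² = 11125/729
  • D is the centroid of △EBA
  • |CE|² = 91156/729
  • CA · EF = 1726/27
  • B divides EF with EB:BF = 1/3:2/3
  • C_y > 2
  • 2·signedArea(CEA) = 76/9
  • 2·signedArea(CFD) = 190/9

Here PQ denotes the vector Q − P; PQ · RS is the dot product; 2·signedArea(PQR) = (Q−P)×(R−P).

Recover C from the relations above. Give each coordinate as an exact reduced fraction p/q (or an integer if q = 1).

1. C_x = 47/27  [2·signedArea(CEA) = 76/9 ∩ CA · EF = 1726/27]
2. C_y = 26/9  [2·signedArea(CEA) = 76/9 ∩ CA · EF = 1726/27]
   → C = (47/27, 26/9)

C = (47/27, 26/9)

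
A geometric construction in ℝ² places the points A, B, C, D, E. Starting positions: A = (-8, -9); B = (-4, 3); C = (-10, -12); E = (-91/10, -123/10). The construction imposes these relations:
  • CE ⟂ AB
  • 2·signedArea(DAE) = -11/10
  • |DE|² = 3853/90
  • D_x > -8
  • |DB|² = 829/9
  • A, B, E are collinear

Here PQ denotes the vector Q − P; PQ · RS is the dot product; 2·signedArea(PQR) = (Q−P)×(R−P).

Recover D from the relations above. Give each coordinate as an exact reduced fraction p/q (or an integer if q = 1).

1. D_x = -22/3  [line 33/10·x + -11/10·y + 88/5 = 0 ∩ |DE|² = 3853/90]
2. D_y = -6  [line 33/10·x + -11/10·y + 88/5 = 0 ∩ |DE|² = 3853/90]
   → D = (-22/3, -6)

D = (-22/3, -6)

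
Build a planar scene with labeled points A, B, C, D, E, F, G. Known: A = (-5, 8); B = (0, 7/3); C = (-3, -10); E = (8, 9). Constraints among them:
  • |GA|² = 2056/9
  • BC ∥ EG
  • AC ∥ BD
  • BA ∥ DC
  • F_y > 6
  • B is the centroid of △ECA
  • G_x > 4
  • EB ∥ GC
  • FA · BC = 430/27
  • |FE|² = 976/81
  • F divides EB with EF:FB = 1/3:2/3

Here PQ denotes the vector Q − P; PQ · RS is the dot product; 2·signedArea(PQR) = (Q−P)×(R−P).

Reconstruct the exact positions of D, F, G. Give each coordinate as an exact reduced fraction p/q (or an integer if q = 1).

D = (2, -47/3)
F = (16/3, 61/9)
G = (5, -10/3)

1. D_x = 2  [BA ∥ DC ∩ AC ∥ BD]
2. D_y = -47/3  [BA ∥ DC ∩ AC ∥ BD]
   → D = (2, -47/3)
3. F_x = 16/3  [F divides EB with EF:FB = 1/3:2/3]
4. F_y = 61/9  [F divides EB with EF:FB = 1/3:2/3]
   → F = (16/3, 61/9)
5. G_x = 5  [EB ∥ GC ∩ BC ∥ EG]
6. G_y = -10/3  [EB ∥ GC ∩ BC ∥ EG]
   → G = (5, -10/3)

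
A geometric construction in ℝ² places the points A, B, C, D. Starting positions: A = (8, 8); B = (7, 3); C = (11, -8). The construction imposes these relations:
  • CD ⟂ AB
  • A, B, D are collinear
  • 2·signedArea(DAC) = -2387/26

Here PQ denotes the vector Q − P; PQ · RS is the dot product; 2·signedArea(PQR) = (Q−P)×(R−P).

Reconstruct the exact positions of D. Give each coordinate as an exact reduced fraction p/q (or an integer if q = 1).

D = (131/26, -177/26)

1. D_x = 131/26  [A, B, D are collinear ∩ CD ⟂ AB]
2. D_y = -177/26  [A, B, D are collinear ∩ CD ⟂ AB]
   → D = (131/26, -177/26)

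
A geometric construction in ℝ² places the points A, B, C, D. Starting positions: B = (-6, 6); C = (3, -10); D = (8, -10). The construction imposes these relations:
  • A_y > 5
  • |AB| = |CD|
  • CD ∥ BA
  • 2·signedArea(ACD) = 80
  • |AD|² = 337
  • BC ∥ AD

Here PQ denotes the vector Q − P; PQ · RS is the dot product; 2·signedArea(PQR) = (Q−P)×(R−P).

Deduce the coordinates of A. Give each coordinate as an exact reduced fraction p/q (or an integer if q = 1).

A = (-1, 6)

1. A_x = -1  [BC ∥ AD ∩ CD ∥ BA]
2. A_y = 6  [BC ∥ AD ∩ CD ∥ BA]
   → A = (-1, 6)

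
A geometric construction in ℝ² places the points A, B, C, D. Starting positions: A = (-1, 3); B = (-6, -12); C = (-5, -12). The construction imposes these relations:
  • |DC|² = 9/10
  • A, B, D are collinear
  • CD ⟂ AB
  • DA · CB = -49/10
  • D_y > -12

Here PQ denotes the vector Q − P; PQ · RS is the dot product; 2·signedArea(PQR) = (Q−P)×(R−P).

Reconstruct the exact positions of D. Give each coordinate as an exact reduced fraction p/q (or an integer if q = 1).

D = (-59/10, -117/10)

1. D_x = -59/10  [A, B, D are collinear ∩ CD ⟂ AB]
2. D_y = -117/10  [A, B, D are collinear ∩ CD ⟂ AB]
   → D = (-59/10, -117/10)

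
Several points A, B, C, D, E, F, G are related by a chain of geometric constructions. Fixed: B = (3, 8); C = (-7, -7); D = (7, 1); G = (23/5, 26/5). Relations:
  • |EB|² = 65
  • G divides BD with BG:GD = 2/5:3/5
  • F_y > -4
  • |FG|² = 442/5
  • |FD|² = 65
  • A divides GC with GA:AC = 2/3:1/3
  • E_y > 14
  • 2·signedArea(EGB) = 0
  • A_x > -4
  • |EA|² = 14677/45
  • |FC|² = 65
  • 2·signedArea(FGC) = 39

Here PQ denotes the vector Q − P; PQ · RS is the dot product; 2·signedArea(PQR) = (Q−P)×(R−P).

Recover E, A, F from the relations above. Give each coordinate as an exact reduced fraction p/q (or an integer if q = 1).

A = (-47/15, -44/15)
E = (-1, 15)
F = (0, -3)

1. E_x = -1  [line -14/5·x + -8/5·y + 106/5 = 0 ∩ |EB|² = 65]
2. E_y = 15  [line -14/5·x + -8/5·y + 106/5 = 0 ∩ |EB|² = 65]
   → E = (-1, 15)
3. A_x = -47/15  [A divides GC with GA:AC = 2/3:1/3]
4. A_y = -44/15  [A divides GC with GA:AC = 2/3:1/3]
   → A = (-47/15, -44/15)
5. F_x = 0  [line 61/5·x + -58/5·y + -174/5 = 0 ∩ |FC|² = 65]
6. F_y = -3  [line 61/5·x + -58/5·y + -174/5 = 0 ∩ |FC|² = 65]
   → F = (0, -3)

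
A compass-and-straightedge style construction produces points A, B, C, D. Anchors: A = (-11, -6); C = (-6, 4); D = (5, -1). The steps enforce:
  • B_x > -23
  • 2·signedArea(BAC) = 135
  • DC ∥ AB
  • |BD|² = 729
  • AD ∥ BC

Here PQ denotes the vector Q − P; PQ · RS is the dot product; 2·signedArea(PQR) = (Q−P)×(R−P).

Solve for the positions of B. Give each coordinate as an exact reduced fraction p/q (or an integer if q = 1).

B = (-22, -1)

1. B_x = -22  [AD ∥ BC ∩ DC ∥ AB]
2. B_y = -1  [AD ∥ BC ∩ DC ∥ AB]
   → B = (-22, -1)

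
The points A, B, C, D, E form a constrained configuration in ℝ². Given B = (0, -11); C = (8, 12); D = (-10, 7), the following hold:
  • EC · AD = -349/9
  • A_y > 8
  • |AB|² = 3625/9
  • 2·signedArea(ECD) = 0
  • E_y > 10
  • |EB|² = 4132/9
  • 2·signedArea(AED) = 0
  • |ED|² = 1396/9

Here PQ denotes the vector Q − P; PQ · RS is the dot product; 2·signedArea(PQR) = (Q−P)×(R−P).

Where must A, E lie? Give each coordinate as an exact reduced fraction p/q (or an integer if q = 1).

1. E_x = 2  [line 5·x + -18·y + 176 = 0 ∩ |EB|² = 4132/9]
2. E_y = 31/3  [line 5·x + -18·y + 176 = 0 ∩ |EB|² = 4132/9]
   → E = (2, 31/3)
3. A_x = -4  [2·signedArea(AED) = 0 ∩ EC · AD = -349/9]
4. A_y = 26/3  [2·signedArea(AED) = 0 ∩ EC · AD = -349/9]
   → A = (-4, 26/3)

A = (-4, 26/3)
E = (2, 31/3)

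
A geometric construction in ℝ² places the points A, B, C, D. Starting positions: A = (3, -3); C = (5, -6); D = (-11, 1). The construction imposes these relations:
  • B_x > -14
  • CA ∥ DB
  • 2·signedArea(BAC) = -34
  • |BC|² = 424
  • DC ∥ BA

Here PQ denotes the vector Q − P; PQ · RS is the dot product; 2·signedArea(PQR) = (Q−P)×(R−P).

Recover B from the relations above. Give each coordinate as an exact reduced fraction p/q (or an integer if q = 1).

B = (-13, 4)

1. B_x = -13  [DC ∥ BA ∩ CA ∥ DB]
2. B_y = 4  [DC ∥ BA ∩ CA ∥ DB]
   → B = (-13, 4)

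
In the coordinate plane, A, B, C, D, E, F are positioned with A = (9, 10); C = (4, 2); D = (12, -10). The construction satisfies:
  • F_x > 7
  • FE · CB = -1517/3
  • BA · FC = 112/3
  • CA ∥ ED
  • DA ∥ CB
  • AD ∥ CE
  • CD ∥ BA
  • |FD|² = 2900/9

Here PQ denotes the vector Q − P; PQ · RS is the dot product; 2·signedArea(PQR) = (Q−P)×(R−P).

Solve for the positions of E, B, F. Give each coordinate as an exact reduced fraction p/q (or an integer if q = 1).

1. E_x = 7  [CA ∥ ED ∩ AD ∥ CE]
2. E_y = -18  [CA ∥ ED ∩ AD ∥ CE]
   → E = (7, -18)
3. B_x = 1  [CD ∥ BA ∩ DA ∥ CB]
4. B_y = 22  [CD ∥ BA ∩ DA ∥ CB]
   → B = (1, 22)
5. F_x = 22/3  [FE · CB = -1517/3 ∩ BA · FC = 112/3]
6. F_y = 22/3  [FE · CB = -1517/3 ∩ BA · FC = 112/3]
   → F = (22/3, 22/3)

B = (1, 22)
E = (7, -18)
F = (22/3, 22/3)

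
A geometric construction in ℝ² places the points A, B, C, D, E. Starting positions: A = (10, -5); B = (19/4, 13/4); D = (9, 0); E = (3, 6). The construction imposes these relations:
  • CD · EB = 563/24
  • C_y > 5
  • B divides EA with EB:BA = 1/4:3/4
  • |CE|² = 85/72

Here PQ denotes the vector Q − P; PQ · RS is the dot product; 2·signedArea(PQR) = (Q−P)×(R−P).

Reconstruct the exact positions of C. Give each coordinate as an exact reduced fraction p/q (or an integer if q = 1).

C = (43/12, 61/12)

1. C_x = 43/12  [line -7/4·x + 11/4·y + -185/24 = 0 ∩ |CE|² = 85/72]
2. C_y = 61/12  [line -7/4·x + 11/4·y + -185/24 = 0 ∩ |CE|² = 85/72]
   → C = (43/12, 61/12)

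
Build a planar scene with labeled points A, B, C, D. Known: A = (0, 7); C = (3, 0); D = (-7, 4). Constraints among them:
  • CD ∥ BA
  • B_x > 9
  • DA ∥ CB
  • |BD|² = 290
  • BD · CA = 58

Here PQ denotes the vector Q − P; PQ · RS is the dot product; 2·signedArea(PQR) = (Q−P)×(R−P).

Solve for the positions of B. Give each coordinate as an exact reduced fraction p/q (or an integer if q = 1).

B = (10, 3)

1. B_x = 10  [CD ∥ BA ∩ DA ∥ CB]
2. B_y = 3  [CD ∥ BA ∩ DA ∥ CB]
   → B = (10, 3)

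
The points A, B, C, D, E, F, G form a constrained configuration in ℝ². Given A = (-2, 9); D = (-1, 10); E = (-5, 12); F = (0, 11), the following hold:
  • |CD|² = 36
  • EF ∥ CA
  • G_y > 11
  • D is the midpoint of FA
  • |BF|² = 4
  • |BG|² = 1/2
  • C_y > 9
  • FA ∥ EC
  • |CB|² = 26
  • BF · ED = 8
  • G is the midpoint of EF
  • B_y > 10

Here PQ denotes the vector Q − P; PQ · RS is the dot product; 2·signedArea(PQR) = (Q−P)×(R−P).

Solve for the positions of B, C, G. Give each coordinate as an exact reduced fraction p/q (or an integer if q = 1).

1. C_x = -7  [EF ∥ CA ∩ FA ∥ EC]
2. C_y = 10  [EF ∥ CA ∩ FA ∥ EC]
   → C = (-7, 10)
3. G_x = -5/2  [G is the midpoint of EF]
4. G_y = 23/2  [G is the midpoint of EF]
   → G = (-5/2, 23/2)
5. B_x = -2  [line -4·x + 2·y + -30 = 0 ∩ |CB|² = 26]
6. B_y = 11  [line -4·x + 2·y + -30 = 0 ∩ |CB|² = 26]
   → B = (-2, 11)

B = (-2, 11)
C = (-7, 10)
G = (-5/2, 23/2)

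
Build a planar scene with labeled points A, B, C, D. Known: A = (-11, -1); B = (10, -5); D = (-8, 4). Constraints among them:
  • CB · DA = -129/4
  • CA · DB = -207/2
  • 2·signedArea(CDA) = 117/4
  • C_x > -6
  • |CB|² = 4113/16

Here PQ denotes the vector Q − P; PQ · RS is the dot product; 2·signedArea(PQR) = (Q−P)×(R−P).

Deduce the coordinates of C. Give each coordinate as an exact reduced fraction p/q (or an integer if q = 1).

1. C_x = -23/4  [CB · DA = -129/4 ∩ 2·signedArea(CDA) = 117/4]
2. C_y = -2  [CB · DA = -129/4 ∩ 2·signedArea(CDA) = 117/4]
   → C = (-23/4, -2)

C = (-23/4, -2)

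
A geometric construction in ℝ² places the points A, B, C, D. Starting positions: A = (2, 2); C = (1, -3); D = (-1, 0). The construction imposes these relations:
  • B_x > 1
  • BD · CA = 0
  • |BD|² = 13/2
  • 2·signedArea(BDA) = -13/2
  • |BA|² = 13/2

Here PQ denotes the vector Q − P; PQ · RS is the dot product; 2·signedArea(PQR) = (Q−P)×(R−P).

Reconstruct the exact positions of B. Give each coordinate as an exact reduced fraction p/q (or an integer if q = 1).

B = (3/2, -1/2)

1. B_x = 3/2  [BD · CA = 0 ∩ 2·signedArea(BDA) = -13/2]
2. B_y = -1/2  [BD · CA = 0 ∩ 2·signedArea(BDA) = -13/2]
   → B = (3/2, -1/2)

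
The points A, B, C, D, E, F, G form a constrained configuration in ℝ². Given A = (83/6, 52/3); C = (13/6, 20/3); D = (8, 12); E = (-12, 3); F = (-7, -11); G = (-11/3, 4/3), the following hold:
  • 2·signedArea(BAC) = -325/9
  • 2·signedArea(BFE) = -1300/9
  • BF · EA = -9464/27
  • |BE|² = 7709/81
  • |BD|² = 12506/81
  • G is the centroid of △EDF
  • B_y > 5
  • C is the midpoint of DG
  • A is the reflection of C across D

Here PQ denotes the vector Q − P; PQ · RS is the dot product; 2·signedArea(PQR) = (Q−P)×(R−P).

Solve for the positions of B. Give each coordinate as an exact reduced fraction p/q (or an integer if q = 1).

1. B_x = -23/9  [2·signedArea(BAC) = -325/9 ∩ BF · EA = -9464/27]
2. B_y = 49/9  [2·signedArea(BAC) = -325/9 ∩ BF · EA = -9464/27]
   → B = (-23/9, 49/9)

B = (-23/9, 49/9)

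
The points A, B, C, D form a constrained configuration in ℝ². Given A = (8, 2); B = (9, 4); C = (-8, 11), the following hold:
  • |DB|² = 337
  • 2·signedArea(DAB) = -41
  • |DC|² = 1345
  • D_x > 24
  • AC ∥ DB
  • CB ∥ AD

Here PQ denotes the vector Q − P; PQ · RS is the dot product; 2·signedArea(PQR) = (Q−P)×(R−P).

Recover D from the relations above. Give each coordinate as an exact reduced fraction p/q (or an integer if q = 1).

D = (25, -5)

1. D_x = 25  [AC ∥ DB ∩ CB ∥ AD]
2. D_y = -5  [AC ∥ DB ∩ CB ∥ AD]
   → D = (25, -5)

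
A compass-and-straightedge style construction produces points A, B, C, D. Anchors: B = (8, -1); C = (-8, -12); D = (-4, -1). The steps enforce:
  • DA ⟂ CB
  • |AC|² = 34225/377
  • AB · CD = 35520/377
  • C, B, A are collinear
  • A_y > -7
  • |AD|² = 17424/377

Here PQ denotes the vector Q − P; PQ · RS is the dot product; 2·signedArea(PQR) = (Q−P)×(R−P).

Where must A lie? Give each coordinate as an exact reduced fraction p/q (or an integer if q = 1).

A = (-56/377, -2489/377)

1. A_x = -56/377  [C, B, A are collinear ∩ DA ⟂ CB]
2. A_y = -2489/377  [C, B, A are collinear ∩ DA ⟂ CB]
   → A = (-56/377, -2489/377)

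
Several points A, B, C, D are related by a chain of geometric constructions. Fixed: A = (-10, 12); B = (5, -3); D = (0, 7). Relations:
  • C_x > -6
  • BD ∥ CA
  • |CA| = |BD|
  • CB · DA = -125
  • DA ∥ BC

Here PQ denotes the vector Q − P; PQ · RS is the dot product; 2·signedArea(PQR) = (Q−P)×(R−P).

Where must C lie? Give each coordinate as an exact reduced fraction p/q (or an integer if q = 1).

C = (-5, 2)

1. C_x = -5  [BD ∥ CA ∩ DA ∥ BC]
2. C_y = 2  [BD ∥ CA ∩ DA ∥ BC]
   → C = (-5, 2)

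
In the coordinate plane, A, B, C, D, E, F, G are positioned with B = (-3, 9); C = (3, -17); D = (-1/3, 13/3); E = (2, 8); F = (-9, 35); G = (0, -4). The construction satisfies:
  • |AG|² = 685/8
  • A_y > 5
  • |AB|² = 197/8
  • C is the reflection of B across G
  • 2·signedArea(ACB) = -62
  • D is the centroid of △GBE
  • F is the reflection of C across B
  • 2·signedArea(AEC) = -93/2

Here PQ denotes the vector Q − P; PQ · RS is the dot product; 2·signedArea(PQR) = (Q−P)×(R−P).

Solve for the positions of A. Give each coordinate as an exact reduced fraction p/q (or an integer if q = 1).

1. A_x = 1/4  [2·signedArea(ACB) = -62 ∩ 2·signedArea(AEC) = -93/2]
2. A_y = 21/4  [2·signedArea(ACB) = -62 ∩ 2·signedArea(AEC) = -93/2]
   → A = (1/4, 21/4)

A = (1/4, 21/4)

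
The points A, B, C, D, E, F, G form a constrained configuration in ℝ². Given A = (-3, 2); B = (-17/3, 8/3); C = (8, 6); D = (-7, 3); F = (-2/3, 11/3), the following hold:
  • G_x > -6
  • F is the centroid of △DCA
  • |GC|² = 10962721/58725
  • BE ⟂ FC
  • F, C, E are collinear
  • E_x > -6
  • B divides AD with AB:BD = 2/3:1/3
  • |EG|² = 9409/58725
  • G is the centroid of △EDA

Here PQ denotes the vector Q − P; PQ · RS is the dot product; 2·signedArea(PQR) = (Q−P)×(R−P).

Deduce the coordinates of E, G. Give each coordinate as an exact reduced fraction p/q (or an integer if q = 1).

1. E_x = -12136/2175  [F, C, E are collinear ∩ BE ⟂ FC]
2. E_y = 5098/2175  [F, C, E are collinear ∩ BE ⟂ FC]
   → E = (-12136/2175, 5098/2175)
3. G_x = -33886/6525  [G is the centroid of △EDA]
4. G_y = 15973/6525  [G is the centroid of △EDA]
   → G = (-33886/6525, 15973/6525)

E = (-12136/2175, 5098/2175)
G = (-33886/6525, 15973/6525)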